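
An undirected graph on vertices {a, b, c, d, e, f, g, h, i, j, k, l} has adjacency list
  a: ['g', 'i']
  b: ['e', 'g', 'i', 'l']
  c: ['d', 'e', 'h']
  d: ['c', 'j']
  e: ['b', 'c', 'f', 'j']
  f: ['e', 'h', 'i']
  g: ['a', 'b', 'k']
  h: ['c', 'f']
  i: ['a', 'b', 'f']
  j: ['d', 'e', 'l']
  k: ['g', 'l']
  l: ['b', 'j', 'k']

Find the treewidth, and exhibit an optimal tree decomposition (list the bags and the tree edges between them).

Treewidth 3.
Bags: B1 = {a, g, k, l}  B2 = {a, b, g, l}  B3 = {a, b, i, l}  B4 = {b, i, j, l}  B5 = {b, e, i, j}  B6 = {e, f, i, j}  B7 = {d, e, f, j}  B8 = {c, d, e, f}  B9 = {c, d, f, h}
Tree: B1–B2, B2–B3, B3–B4, B4–B5, B5–B6, B6–B7, B7–B8, B8–B9

Every bag has size at most 4, so the width is 4 − 1 = 3 and tw(G) ≤ 3. For the lower bound: the 4 vertex sets {a,g,k}, {l}, {b}, {e,f,i,j} are disjoint, each induces a connected subgraph, and every pair is joined by at least one edge of G. Contracting each set to a single vertex therefore yields K_{4} as a minor, and since treewidth is minor-monotone, tw(G) ≥ tw(K_{4}) = 3. Therefore the treewidth is 3.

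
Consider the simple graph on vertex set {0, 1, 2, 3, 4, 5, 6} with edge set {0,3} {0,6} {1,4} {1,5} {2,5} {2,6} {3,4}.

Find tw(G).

2

A width-2 tree decomposition is:
Bags: B1 = {1, 2, 5}  B2 = {1, 2, 6}  B3 = {0, 1, 6}  B4 = {0, 1, 3}  B5 = {1, 3, 4}
Tree: B1–B2, B2–B3, B3–B4, B4–B5
Each bag holds 3 vertices, so the decomposition has width 2, which upper-bounds the treewidth. Since 1–5–2–6–0–3–4–1 is a cycle in G, G is not acyclic. Forests are exactly the graphs of treewidth ≤ 1, so tw(G) ≥ 2. Hence tw(G) = 2 exactly.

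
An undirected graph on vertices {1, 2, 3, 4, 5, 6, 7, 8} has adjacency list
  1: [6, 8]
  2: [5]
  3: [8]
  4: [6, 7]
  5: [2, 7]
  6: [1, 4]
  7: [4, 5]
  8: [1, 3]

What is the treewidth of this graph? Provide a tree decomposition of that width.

Treewidth 1.
One optimal decomposition is:
Bags: B1 = {2, 5}  B2 = {5, 7}  B3 = {4, 7}  B4 = {4, 6}  B5 = {1, 6}  B6 = {1, 8}  B7 = {3, 8}
Tree: B1–B2, B2–B3, B3–B4, B4–B5, B5–B6, B6–B7

The largest bag has 2 vertices, giving width 1; this decomposition certifies tw(G) ≤ 1. Any graph with an edge has treewidth ≥ 1, and G has the edge 2–5. Combining the bounds, tw(G) = 1.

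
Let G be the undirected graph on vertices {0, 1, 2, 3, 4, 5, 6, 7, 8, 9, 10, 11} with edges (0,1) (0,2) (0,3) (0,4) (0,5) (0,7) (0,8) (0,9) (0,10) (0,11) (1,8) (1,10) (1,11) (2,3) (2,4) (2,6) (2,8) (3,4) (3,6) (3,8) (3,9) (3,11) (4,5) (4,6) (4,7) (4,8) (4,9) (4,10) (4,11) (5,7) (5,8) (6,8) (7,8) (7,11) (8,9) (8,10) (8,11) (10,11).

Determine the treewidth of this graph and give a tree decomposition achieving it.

Treewidth 4.
One optimal decomposition is:
Bags: B1 = {0, 4, 8, 10, 11}  B2 = {0, 3, 4, 8, 11}  B3 = {0, 4, 7, 8, 11}  B4 = {0, 2, 3, 4, 8}  B5 = {0, 1, 8, 10, 11}  B6 = {0, 3, 4, 8, 9}  B7 = {2, 3, 4, 6, 8}  B8 = {0, 4, 5, 7, 8}
Tree: B1–B2, B2–B3, B2–B4, B1–B5, B4–B6, B4–B7, B3–B8

Each bag holds 5 vertices, so the decomposition has width 4, which upper-bounds the treewidth. Conversely, {0, 1, 8, 10, 11} is a clique of size 5, and the vertices of any clique must share a bag in every tree decomposition; so some bag has ≥ 5 vertices and tw(G) ≥ 4. Therefore the treewidth is 4.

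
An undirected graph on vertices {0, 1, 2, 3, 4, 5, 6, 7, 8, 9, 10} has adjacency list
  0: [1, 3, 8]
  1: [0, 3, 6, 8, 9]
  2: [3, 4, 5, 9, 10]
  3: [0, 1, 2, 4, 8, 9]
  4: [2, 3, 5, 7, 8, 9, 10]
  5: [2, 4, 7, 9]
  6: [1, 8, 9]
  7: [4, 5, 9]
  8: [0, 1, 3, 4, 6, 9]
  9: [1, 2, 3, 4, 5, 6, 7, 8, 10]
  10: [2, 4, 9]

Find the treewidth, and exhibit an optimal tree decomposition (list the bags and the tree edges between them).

Every bag has size at most 4, so the width is 4 − 1 = 3 and tw(G) ≤ 3. For the lower bound, the 4 vertices {0, 1, 3, 8} are pairwise adjacent, and any tree decomposition puts a clique entirely inside one bag — forcing width ≥ 3. Therefore the treewidth is 3.

Treewidth 3.
One such decomposition:
Bags: B1 = {2, 3, 4, 9}  B2 = {2, 4, 5, 9}  B3 = {4, 5, 7, 9}  B4 = {2, 4, 9, 10}  B5 = {3, 4, 8, 9}  B6 = {1, 3, 8, 9}  B7 = {0, 1, 3, 8}  B8 = {1, 6, 8, 9}
Tree: B1–B2, B2–B3, B1–B4, B1–B5, B5–B6, B6–B7, B6–B8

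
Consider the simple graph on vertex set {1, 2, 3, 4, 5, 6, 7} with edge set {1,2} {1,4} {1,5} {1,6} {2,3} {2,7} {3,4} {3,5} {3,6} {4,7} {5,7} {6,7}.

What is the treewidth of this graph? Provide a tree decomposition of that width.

Treewidth 3.
One optimal decomposition is:
Bags: B1 = {1, 3, 6, 7}  B2 = {1, 3, 5, 7}  B3 = {1, 2, 3, 7}  B4 = {1, 3, 4, 7}
Tree: B1–B2, B2–B3, B3–B4

The largest bag has 4 vertices, giving width 3; this decomposition certifies tw(G) ≤ 3. For the lower bound: the 4 vertex sets {6,7}, {1,5}, {3}, {2} are disjoint, each induces a connected subgraph, and every pair is joined by at least one edge of G. Contracting each set to a single vertex therefore yields K_{4} as a minor, and since treewidth is minor-monotone, tw(G) ≥ tw(K_{4}) = 3. Therefore the treewidth is 3.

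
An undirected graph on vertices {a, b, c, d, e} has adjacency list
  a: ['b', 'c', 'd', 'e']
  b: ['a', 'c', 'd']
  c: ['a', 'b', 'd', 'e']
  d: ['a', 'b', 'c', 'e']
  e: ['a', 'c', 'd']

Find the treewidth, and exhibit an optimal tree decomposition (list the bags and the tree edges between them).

Treewidth 3.
One such decomposition:
Bags: B1 = {a, b, c, d}  B2 = {a, c, d, e}
Tree: B1–B2

Every bag has size at most 4, so the width is 4 − 1 = 3 and tw(G) ≤ 3. Conversely, {a, c, d, e} is a clique of size 4, and the vertices of any clique must share a bag in every tree decomposition; so some bag has ≥ 4 vertices and tw(G) ≥ 3. The upper and lower bounds meet at 3, so that is the treewidth.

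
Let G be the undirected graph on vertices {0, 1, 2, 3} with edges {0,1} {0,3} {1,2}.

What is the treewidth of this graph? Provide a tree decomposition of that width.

Treewidth 1.
One optimal decomposition is:
Bags: B1 = {0, 1}  B2 = {0, 3}  B3 = {1, 2}
Tree: B1–B2, B1–B3

Every bag has size at most 2, so the width is 2 − 1 = 1 and tw(G) ≤ 1. Since G has at least one edge (e.g. 1–0), it is not an edgeless graph, so tw(G) ≥ 1. Combining the bounds, tw(G) = 1.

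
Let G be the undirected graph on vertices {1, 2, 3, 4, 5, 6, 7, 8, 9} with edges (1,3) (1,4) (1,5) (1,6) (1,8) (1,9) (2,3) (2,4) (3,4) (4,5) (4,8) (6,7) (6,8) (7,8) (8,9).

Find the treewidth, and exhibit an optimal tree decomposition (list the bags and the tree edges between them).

Every bag has size at most 3, so the width is 3 − 1 = 2 and tw(G) ≤ 2. Conversely, {1, 8, 9} is a clique of size 3, and the vertices of any clique must share a bag in every tree decomposition; so some bag has ≥ 3 vertices and tw(G) ≥ 2. Combining the bounds, tw(G) = 2.

Treewidth 2.
Bags: B1 = {1, 4, 8}  B2 = {1, 3, 4}  B3 = {1, 8, 9}  B4 = {1, 4, 5}  B5 = {1, 6, 8}  B6 = {2, 3, 4}  B7 = {6, 7, 8}
Tree: B1–B2, B1–B3, B1–B4, B1–B5, B2–B6, B5–B7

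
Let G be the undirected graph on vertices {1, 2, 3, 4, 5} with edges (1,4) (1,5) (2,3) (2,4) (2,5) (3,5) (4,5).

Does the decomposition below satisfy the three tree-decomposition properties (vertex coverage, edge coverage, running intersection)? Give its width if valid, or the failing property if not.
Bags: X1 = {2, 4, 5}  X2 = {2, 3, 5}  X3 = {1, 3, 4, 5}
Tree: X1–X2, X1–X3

No — bags containing vertex 3 are not connected in the tree.

A tree decomposition must satisfy three properties: every vertex lies in some bag; for every edge, both endpoints lie together in some bag; and for every vertex, the bags containing it form a connected subtree. Here bags containing vertex 3 are not connected in the tree, so the decomposition is invalid.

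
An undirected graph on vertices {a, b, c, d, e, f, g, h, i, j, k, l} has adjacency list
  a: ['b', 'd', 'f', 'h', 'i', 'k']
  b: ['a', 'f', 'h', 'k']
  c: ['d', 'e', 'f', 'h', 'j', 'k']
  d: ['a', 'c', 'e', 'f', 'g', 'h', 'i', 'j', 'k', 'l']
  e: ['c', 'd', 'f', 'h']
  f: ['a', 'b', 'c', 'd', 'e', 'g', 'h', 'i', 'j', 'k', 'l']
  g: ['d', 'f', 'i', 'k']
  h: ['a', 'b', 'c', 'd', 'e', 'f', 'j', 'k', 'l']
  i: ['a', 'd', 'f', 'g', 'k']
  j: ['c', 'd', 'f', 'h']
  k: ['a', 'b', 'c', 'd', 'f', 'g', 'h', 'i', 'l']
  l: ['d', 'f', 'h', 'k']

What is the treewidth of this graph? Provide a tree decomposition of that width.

Every bag has size at most 5, so the width is 5 − 1 = 4 and tw(G) ≤ 4. For the lower bound, the 5 vertices {d, f, g, i, k} are pairwise adjacent, and any tree decomposition puts a clique entirely inside one bag — forcing width ≥ 4. Hence tw(G) = 4 exactly.

Treewidth 4.
Bags: B1 = {c, d, f, h, k}  B2 = {c, d, e, f, h}  B3 = {d, f, h, k, l}  B4 = {a, d, f, h, k}  B5 = {c, d, f, h, j}  B6 = {a, d, f, i, k}  B7 = {d, f, g, i, k}  B8 = {a, b, f, h, k}
Tree: B1–B2, B1–B3, B3–B4, B1–B5, B4–B6, B6–B7, B4–B8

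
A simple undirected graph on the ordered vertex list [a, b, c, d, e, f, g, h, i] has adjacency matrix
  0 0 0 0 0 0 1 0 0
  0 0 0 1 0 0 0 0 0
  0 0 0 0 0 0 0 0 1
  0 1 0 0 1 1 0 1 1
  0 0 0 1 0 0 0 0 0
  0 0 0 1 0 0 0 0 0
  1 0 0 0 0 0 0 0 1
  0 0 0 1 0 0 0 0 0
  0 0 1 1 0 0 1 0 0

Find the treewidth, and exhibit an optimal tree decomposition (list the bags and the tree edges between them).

Each bag holds 2 vertices, so the decomposition has width 1, which upper-bounds the treewidth. Since G has at least one edge (e.g. d–f), it is not an edgeless graph, so tw(G) ≥ 1. Combining the bounds, tw(G) = 1.

Treewidth 1.
One optimal decomposition is:
Bags: B1 = {d, f}  B2 = {d, i}  B3 = {g, i}  B4 = {c, i}  B5 = {d, h}  B6 = {d, e}  B7 = {b, d}  B8 = {a, g}
Tree: B1–B2, B2–B3, B3–B4, B2–B5, B2–B6, B2–B7, B3–B8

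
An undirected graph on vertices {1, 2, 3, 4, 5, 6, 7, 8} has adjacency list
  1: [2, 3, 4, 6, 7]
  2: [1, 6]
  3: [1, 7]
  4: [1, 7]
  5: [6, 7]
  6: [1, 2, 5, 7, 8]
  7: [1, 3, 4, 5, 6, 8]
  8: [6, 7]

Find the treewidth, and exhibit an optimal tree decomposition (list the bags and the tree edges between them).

Treewidth 2.
One optimal decomposition is:
Bags: B1 = {1, 3, 7}  B2 = {1, 6, 7}  B3 = {1, 2, 6}  B4 = {6, 7, 8}  B5 = {5, 6, 7}  B6 = {1, 4, 7}
Tree: B1–B2, B2–B3, B2–B4, B4–B5, B2–B6

The largest bag has 3 vertices, giving width 2; this decomposition certifies tw(G) ≤ 2. For the lower bound, the 3 vertices {1, 2, 6} are pairwise adjacent, and any tree decomposition puts a clique entirely inside one bag — forcing width ≥ 2. The upper and lower bounds meet at 2, so that is the treewidth.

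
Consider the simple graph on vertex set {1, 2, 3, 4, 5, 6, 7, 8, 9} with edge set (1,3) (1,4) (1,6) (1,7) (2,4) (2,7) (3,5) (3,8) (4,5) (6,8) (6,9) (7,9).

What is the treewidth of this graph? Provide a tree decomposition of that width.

Treewidth 3.
One such decomposition:
Bags: B1 = {3, 6, 8, 9}  B2 = {1, 3, 6, 9}  B3 = {1, 3, 7, 9}  B4 = {1, 3, 5, 7}  B5 = {1, 4, 5, 7}  B6 = {2, 4, 5, 7}
Tree: B1–B2, B2–B3, B3–B4, B4–B5, B5–B6

Every bag has size at most 4, so the width is 4 − 1 = 3 and tw(G) ≤ 3. For the lower bound: the 4 vertex sets {6,8,9}, {3}, {1}, {2,4,5,7} are disjoint, each induces a connected subgraph, and every pair is joined by at least one edge of G. Contracting each set to a single vertex therefore yields K_{4} as a minor, and since treewidth is minor-monotone, tw(G) ≥ tw(K_{4}) = 3. The upper and lower bounds meet at 3, so that is the treewidth.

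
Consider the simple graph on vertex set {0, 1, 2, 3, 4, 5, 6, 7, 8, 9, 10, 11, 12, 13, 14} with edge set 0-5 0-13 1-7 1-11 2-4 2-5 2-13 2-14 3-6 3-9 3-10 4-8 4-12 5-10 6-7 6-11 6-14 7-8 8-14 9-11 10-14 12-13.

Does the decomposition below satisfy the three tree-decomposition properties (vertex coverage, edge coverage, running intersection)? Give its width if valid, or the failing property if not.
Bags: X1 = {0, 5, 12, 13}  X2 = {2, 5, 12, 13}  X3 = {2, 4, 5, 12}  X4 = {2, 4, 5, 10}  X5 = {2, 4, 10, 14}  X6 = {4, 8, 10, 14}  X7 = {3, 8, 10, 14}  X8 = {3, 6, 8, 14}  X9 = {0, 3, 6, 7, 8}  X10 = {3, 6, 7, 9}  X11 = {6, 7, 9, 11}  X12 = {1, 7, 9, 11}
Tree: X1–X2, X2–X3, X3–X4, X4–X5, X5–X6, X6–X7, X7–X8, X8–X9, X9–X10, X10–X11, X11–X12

A tree decomposition must satisfy three properties: every vertex lies in some bag; for every edge, both endpoints lie together in some bag; and for every vertex, the bags containing it form a connected subtree. Here bags containing vertex 0 are not connected in the tree, so the decomposition is invalid.

No — bags containing vertex 0 are not connected in the tree.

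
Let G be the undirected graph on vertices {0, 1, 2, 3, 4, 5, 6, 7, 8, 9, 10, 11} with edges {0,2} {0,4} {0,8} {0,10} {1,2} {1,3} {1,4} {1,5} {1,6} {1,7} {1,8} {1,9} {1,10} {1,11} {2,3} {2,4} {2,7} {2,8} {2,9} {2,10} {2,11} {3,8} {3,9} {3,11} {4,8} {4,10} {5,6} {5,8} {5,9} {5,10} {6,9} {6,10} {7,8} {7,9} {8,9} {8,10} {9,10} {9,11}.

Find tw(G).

4

A width-4 tree decomposition is:
Bags: B1 = {1, 2, 8, 9, 10}  B2 = {1, 2, 7, 8, 9}  B3 = {1, 2, 4, 8, 10}  B4 = {1, 5, 8, 9, 10}  B5 = {1, 5, 6, 9, 10}  B6 = {0, 2, 4, 8, 10}  B7 = {1, 2, 3, 8, 9}  B8 = {1, 2, 3, 9, 11}
Tree: B1–B2, B1–B3, B1–B4, B4–B5, B3–B6, B2–B7, B7–B8
The largest bag has 5 vertices, giving width 4; this decomposition certifies tw(G) ≤ 4. On the other hand G contains the 5-clique {0, 2, 4, 8, 10}. A clique must lie in a single bag of any decomposition, so no decomposition can have width below 4. Therefore the treewidth is 4.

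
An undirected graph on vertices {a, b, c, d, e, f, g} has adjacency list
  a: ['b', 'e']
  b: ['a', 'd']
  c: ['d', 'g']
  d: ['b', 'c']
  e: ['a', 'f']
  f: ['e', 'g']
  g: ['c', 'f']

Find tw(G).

2

A width-2 tree decomposition is:
Bags: B1 = {c, f, g}  B2 = {c, d, f}  B3 = {b, d, f}  B4 = {a, b, f}  B5 = {a, e, f}
Tree: B1–B2, B2–B3, B3–B4, B4–B5
Each bag holds 3 vertices, so the decomposition has width 2, which upper-bounds the treewidth. For the lower bound, G contains the cycle f–g–c–d–b–a–e–f, so G is not a forest; only forests have treewidth ≤ 1, hence tw(G) ≥ 2. The upper and lower bounds meet at 2, so that is the treewidth.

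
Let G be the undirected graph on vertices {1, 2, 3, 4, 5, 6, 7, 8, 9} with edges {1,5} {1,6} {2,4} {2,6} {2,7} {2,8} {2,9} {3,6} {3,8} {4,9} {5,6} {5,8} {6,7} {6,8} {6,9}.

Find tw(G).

A width-2 tree decomposition is:
Bags: B1 = {2, 6, 8}  B2 = {5, 6, 8}  B3 = {1, 5, 6}  B4 = {2, 6, 9}  B5 = {2, 6, 7}  B6 = {3, 6, 8}  B7 = {2, 4, 9}
Tree: B1–B2, B2–B3, B1–B4, B4–B5, B1–B6, B4–B7
The largest bag has 3 vertices, giving width 2; this decomposition certifies tw(G) ≤ 2. On the other hand G contains the 3-clique {2, 4, 9}. A clique must lie in a single bag of any decomposition, so no decomposition can have width below 2. Hence tw(G) = 2 exactly.

2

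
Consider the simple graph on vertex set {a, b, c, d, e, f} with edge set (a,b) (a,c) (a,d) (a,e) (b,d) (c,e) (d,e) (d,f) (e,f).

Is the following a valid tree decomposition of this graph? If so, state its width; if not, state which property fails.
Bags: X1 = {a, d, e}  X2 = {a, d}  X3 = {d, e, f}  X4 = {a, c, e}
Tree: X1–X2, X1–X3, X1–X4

A tree decomposition must satisfy three properties: every vertex lies in some bag; for every edge, both endpoints lie together in some bag; and for every vertex, the bags containing it form a connected subtree. Here vertex b appears in no bag, so the decomposition is invalid.

No — vertex b appears in no bag.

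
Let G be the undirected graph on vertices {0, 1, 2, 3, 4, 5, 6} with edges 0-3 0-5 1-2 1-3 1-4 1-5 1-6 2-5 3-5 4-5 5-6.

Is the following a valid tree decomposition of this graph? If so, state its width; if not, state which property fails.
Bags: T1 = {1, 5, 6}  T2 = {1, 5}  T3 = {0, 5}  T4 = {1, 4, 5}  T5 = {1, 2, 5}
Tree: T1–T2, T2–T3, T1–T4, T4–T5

A tree decomposition must satisfy three properties: every vertex lies in some bag; for every edge, both endpoints lie together in some bag; and for every vertex, the bags containing it form a connected subtree. Here vertex 3 appears in no bag, so the decomposition is invalid.

No — vertex 3 appears in no bag.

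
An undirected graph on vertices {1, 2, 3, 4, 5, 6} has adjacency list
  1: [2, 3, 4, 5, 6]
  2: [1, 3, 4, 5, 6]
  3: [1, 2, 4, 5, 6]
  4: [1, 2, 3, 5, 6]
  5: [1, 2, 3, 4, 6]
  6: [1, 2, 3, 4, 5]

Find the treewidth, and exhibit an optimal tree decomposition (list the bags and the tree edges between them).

Treewidth 5.
One optimal decomposition is:
Bags: B1 = {1, 2, 3, 4, 5, 6}
Tree: (single bag)

With just one bag of size 6, the width is 6 − 1 = 5, so tw(G) ≤ 5. Conversely, {1, 2, 3, 4, 5, 6} is a clique of size 6, and the vertices of any clique must share a bag in every tree decomposition; so some bag has ≥ 6 vertices and tw(G) ≥ 5. Combining the bounds, tw(G) = 5.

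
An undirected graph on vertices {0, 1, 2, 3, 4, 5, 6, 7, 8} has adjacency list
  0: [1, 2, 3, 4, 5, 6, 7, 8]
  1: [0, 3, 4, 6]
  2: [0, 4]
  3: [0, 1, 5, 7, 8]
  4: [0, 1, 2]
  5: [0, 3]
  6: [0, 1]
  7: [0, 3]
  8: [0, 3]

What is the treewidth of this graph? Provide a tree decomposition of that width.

Every bag has size at most 3, so the width is 3 − 1 = 2 and tw(G) ≤ 2. For the lower bound, the 3 vertices {0, 2, 4} are pairwise adjacent, and any tree decomposition puts a clique entirely inside one bag — forcing width ≥ 2. The upper and lower bounds meet at 2, so that is the treewidth.

Treewidth 2.
One optimal decomposition is:
Bags: B1 = {0, 3, 5}  B2 = {0, 1, 3}  B3 = {0, 3, 8}  B4 = {0, 3, 7}  B5 = {0, 1, 4}  B6 = {0, 2, 4}  B7 = {0, 1, 6}
Tree: B1–B2, B1–B3, B2–B4, B2–B5, B5–B6, B5–B7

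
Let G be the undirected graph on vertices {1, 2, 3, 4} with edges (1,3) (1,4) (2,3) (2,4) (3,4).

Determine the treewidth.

2

A width-2 tree decomposition is:
Bags: B1 = {2, 3, 4}  B2 = {1, 3, 4}
Tree: B1–B2
Each bag holds 3 vertices, so the decomposition has width 2, which upper-bounds the treewidth. On the other hand G contains the 3-clique {1, 3, 4}. A clique must lie in a single bag of any decomposition, so no decomposition can have width below 2. Hence tw(G) = 2 exactly.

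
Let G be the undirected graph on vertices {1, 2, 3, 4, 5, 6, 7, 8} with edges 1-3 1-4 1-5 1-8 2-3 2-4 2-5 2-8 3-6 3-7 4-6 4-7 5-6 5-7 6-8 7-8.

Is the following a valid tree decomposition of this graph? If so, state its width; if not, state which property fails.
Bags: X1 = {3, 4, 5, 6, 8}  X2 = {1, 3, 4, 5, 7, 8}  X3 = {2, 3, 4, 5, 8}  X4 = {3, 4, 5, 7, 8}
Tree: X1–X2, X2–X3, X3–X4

A tree decomposition must satisfy three properties: every vertex lies in some bag; for every edge, both endpoints lie together in some bag; and for every vertex, the bags containing it form a connected subtree. Here bags containing vertex 7 are not connected in the tree, so the decomposition is invalid.

No — bags containing vertex 7 are not connected in the tree.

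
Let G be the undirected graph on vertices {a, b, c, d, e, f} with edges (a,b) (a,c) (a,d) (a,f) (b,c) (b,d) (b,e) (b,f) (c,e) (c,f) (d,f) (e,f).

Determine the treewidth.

3

A width-3 tree decomposition is:
Bags: B1 = {b, c, e, f}  B2 = {a, b, c, f}  B3 = {a, b, d, f}
Tree: B1–B2, B2–B3
Every bag has size at most 4, so the width is 4 − 1 = 3 and tw(G) ≤ 3. On the other hand G contains the 4-clique {a, b, d, f}. A clique must lie in a single bag of any decomposition, so no decomposition can have width below 3. The upper and lower bounds meet at 3, so that is the treewidth.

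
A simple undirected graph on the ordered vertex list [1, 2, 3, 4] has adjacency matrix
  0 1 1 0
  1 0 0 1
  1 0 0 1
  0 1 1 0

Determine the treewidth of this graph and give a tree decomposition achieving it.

Each bag holds 3 vertices, so the decomposition has width 2, which upper-bounds the treewidth. Since 3–4–2–1–3 is a cycle in G, G is not acyclic. Forests are exactly the graphs of treewidth ≤ 1, so tw(G) ≥ 2. The upper and lower bounds meet at 2, so that is the treewidth.

Treewidth 2.
Bags: B1 = {2, 3, 4}  B2 = {1, 2, 3}
Tree: B1–B2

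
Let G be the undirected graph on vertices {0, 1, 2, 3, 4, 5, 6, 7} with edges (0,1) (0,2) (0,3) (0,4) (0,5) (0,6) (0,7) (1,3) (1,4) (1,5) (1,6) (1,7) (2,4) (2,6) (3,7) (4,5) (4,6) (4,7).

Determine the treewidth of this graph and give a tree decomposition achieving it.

Each bag holds 4 vertices, so the decomposition has width 3, which upper-bounds the treewidth. On the other hand G contains the 4-clique {0, 1, 3, 7}. A clique must lie in a single bag of any decomposition, so no decomposition can have width below 3. Combining the bounds, tw(G) = 3.

Treewidth 3.
Bags: B1 = {0, 1, 4, 6}  B2 = {0, 1, 4, 7}  B3 = {0, 2, 4, 6}  B4 = {0, 1, 3, 7}  B5 = {0, 1, 4, 5}
Tree: B1–B2, B1–B3, B2–B4, B2–B5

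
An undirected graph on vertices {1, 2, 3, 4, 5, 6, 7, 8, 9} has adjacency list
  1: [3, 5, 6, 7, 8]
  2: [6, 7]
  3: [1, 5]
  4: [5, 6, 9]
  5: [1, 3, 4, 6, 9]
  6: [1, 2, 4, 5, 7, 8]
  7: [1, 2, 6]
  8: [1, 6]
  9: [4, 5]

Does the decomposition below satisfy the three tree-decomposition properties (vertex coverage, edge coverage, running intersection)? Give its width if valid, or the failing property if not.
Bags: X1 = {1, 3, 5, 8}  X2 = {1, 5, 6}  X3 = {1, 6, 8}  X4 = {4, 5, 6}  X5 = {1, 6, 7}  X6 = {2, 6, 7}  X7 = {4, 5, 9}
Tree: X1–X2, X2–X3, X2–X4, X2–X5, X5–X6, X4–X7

No — bags containing vertex 8 are not connected in the tree.

A tree decomposition must satisfy three properties: every vertex lies in some bag; for every edge, both endpoints lie together in some bag; and for every vertex, the bags containing it form a connected subtree. Here bags containing vertex 8 are not connected in the tree, so the decomposition is invalid.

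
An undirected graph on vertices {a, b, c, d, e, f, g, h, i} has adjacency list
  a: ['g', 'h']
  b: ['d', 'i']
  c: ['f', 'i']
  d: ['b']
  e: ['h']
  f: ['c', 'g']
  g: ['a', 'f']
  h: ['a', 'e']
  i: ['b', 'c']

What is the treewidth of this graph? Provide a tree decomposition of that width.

Treewidth 1.
One optimal decomposition is:
Bags: B1 = {e, h}  B2 = {a, h}  B3 = {a, g}  B4 = {f, g}  B5 = {c, f}  B6 = {c, i}  B7 = {b, i}  B8 = {b, d}
Tree: B1–B2, B2–B3, B3–B4, B4–B5, B5–B6, B6–B7, B7–B8

The largest bag has 2 vertices, giving width 1; this decomposition certifies tw(G) ≤ 1. Since G has at least one edge (e.g. e–h), it is not an edgeless graph, so tw(G) ≥ 1. Combining the bounds, tw(G) = 1.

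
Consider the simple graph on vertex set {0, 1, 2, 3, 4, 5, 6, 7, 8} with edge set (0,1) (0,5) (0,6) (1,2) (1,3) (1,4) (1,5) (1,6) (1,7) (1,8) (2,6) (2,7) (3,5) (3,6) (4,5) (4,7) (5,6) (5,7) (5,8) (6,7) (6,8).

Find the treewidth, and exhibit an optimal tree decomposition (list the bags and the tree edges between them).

Treewidth 3.
Bags: B1 = {1, 5, 6, 7}  B2 = {1, 2, 6, 7}  B3 = {0, 1, 5, 6}  B4 = {1, 3, 5, 6}  B5 = {1, 5, 6, 8}  B6 = {1, 4, 5, 7}
Tree: B1–B2, B1–B3, B3–B4, B4–B5, B1–B6

The largest bag has 4 vertices, giving width 3; this decomposition certifies tw(G) ≤ 3. Conversely, {1, 2, 6, 7} is a clique of size 4, and the vertices of any clique must share a bag in every tree decomposition; so some bag has ≥ 4 vertices and tw(G) ≥ 3. Combining the bounds, tw(G) = 3.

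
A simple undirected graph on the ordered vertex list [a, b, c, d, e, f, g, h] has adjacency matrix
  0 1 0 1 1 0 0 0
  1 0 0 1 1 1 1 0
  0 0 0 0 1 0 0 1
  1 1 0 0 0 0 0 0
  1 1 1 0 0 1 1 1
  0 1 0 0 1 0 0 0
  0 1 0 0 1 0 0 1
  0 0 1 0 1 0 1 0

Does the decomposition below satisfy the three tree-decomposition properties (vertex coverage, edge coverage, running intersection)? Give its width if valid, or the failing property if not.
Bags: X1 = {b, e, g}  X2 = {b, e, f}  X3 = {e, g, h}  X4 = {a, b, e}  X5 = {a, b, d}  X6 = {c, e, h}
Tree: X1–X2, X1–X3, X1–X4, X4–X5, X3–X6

Yes; width 2.

Checking the three conditions: (i) the bags cover all of {a, b, c, d, e, f, g, h}; (ii) for each edge, some bag contains both endpoints; (iii) the bags containing any fixed vertex form a subtree. All hold, so the decomposition is valid with width 3 − 1 = 2.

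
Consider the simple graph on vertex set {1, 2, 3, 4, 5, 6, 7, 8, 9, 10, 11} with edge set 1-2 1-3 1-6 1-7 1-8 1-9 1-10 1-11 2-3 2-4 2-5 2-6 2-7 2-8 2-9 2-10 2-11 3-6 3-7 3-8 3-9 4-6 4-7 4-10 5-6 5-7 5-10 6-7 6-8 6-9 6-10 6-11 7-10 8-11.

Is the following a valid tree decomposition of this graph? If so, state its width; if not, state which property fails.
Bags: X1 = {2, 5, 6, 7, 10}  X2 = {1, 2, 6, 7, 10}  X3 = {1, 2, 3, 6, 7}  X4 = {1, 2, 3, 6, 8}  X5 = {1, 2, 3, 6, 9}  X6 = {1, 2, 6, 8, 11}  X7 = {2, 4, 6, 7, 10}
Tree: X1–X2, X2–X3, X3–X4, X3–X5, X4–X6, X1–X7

Every vertex of G appears in some bag (union = {1, 2, 3, 4, 5, 6, 7, 8, 9, 10, 11}); every edge is covered by a bag; and for each vertex v the set of bags containing v is connected in the bag tree. The decomposition is therefore valid. The largest bag has 5 vertices, so the width is 4.

Yes; width 4.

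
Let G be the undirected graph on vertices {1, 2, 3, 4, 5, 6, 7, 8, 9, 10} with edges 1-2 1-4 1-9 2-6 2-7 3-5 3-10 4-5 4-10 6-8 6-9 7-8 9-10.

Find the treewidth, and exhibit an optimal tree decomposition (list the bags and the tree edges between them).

Every bag has size at most 3, so the width is 3 − 1 = 2 and tw(G) ≤ 2. Since 7–8–6–2–7 is a cycle in G, G is not acyclic. Forests are exactly the graphs of treewidth ≤ 1, so tw(G) ≥ 2. Combining the bounds, tw(G) = 2.

Treewidth 2.
Bags: B1 = {2, 7, 8}  B2 = {2, 6, 8}  B3 = {1, 2, 6}  B4 = {1, 6, 9}  B5 = {1, 4, 9}  B6 = {4, 9, 10}  B7 = {4, 5, 10}  B8 = {3, 5, 10}
Tree: B1–B2, B2–B3, B3–B4, B4–B5, B5–B6, B6–B7, B7–B8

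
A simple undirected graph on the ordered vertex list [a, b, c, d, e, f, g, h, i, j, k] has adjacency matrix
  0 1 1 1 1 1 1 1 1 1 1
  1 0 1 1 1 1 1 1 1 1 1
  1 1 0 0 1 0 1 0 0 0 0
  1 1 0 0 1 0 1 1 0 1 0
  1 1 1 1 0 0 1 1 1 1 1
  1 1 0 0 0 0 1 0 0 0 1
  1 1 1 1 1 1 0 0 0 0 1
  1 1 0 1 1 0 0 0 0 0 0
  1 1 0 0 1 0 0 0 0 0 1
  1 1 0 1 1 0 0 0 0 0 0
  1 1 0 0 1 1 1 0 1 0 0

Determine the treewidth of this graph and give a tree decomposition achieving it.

Each bag holds 5 vertices, so the decomposition has width 4, which upper-bounds the treewidth. For the lower bound, the 5 vertices {a, b, d, e, g} are pairwise adjacent, and any tree decomposition puts a clique entirely inside one bag — forcing width ≥ 4. The upper and lower bounds meet at 4, so that is the treewidth.

Treewidth 4.
One such decomposition:
Bags: B1 = {a, b, d, e, j}  B2 = {a, b, d, e, g}  B3 = {a, b, e, g, k}  B4 = {a, b, c, e, g}  B5 = {a, b, f, g, k}  B6 = {a, b, e, i, k}  B7 = {a, b, d, e, h}
Tree: B1–B2, B2–B3, B3–B4, B3–B5, B3–B6, B1–B7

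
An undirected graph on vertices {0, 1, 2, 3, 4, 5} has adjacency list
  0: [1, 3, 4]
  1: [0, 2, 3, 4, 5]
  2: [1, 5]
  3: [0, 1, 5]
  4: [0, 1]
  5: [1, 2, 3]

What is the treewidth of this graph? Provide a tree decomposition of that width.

Treewidth 2.
Bags: B1 = {1, 3, 5}  B2 = {0, 1, 3}  B3 = {0, 1, 4}  B4 = {1, 2, 5}
Tree: B1–B2, B2–B3, B1–B4

Every bag has size at most 3, so the width is 3 − 1 = 2 and tw(G) ≤ 2. On the other hand G contains the 3-clique {0, 1, 3}. A clique must lie in a single bag of any decomposition, so no decomposition can have width below 2. Combining the bounds, tw(G) = 2.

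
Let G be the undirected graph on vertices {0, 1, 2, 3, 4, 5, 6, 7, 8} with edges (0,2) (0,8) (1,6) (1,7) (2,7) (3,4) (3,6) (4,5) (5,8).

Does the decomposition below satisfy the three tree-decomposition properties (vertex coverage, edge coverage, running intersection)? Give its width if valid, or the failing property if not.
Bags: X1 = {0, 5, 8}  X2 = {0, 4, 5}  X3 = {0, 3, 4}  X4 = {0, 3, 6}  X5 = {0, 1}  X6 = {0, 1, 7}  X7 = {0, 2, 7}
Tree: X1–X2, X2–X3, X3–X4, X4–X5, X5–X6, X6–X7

No — edge (6,1) lies in no bag.

A tree decomposition must satisfy three properties: every vertex lies in some bag; for every edge, both endpoints lie together in some bag; and for every vertex, the bags containing it form a connected subtree. Here edge (6,1) lies in no bag, so the decomposition is invalid.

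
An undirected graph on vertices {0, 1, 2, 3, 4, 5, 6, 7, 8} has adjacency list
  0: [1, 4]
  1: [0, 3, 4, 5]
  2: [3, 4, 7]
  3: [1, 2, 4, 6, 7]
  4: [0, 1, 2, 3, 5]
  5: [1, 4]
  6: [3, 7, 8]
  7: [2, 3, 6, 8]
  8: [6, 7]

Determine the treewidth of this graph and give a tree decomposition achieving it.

Treewidth 2.
Bags: B1 = {2, 3, 7}  B2 = {3, 6, 7}  B3 = {2, 3, 4}  B4 = {1, 3, 4}  B5 = {6, 7, 8}  B6 = {0, 1, 4}  B7 = {1, 4, 5}
Tree: B1–B2, B1–B3, B3–B4, B2–B5, B4–B6, B4–B7

Each bag holds 3 vertices, so the decomposition has width 2, which upper-bounds the treewidth. For the lower bound, the 3 vertices {0, 1, 4} are pairwise adjacent, and any tree decomposition puts a clique entirely inside one bag — forcing width ≥ 2. Hence tw(G) = 2 exactly.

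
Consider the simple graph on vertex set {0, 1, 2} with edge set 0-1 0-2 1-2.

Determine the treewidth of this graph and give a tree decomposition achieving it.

Treewidth 2.
One optimal decomposition is:
Bags: B1 = {0, 1, 2}
Tree: (single bag)

A single bag containing all 3 vertices is trivially a valid decomposition of width 2. Conversely, {0, 1, 2} is a clique of size 3, and the vertices of any clique must share a bag in every tree decomposition; so some bag has ≥ 3 vertices and tw(G) ≥ 2. The upper and lower bounds meet at 2, so that is the treewidth.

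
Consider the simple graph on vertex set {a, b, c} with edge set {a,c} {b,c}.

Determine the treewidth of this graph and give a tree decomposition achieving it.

Treewidth 1.
One optimal decomposition is:
Bags: B1 = {b, c}  B2 = {a, c}
Tree: B1–B2

Each bag holds 2 vertices, so the decomposition has width 1, which upper-bounds the treewidth. Since G has at least one edge (e.g. c–b), it is not an edgeless graph, so tw(G) ≥ 1. Therefore the treewidth is 1.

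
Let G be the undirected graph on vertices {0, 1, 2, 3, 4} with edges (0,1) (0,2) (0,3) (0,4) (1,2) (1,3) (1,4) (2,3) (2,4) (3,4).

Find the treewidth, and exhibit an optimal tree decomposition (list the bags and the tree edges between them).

Treewidth 4.
One optimal decomposition is:
Bags: B1 = {0, 1, 2, 3, 4}
Tree: (single bag)

A single bag containing all 5 vertices is trivially a valid decomposition of width 4. On the other hand G contains the 5-clique {0, 1, 2, 3, 4}. A clique must lie in a single bag of any decomposition, so no decomposition can have width below 4. Combining the bounds, tw(G) = 4.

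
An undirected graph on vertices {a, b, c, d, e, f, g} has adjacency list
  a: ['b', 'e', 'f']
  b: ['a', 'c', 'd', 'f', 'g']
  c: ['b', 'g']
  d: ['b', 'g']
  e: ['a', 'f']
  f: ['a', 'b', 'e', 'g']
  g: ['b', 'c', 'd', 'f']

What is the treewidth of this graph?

2

A width-2 tree decomposition is:
Bags: B1 = {b, f, g}  B2 = {b, c, g}  B3 = {b, d, g}  B4 = {a, b, f}  B5 = {a, e, f}
Tree: B1–B2, B1–B3, B1–B4, B4–B5
Each bag holds 3 vertices, so the decomposition has width 2, which upper-bounds the treewidth. On the other hand G contains the 3-clique {a, e, f}. A clique must lie in a single bag of any decomposition, so no decomposition can have width below 2. Hence tw(G) = 2 exactly.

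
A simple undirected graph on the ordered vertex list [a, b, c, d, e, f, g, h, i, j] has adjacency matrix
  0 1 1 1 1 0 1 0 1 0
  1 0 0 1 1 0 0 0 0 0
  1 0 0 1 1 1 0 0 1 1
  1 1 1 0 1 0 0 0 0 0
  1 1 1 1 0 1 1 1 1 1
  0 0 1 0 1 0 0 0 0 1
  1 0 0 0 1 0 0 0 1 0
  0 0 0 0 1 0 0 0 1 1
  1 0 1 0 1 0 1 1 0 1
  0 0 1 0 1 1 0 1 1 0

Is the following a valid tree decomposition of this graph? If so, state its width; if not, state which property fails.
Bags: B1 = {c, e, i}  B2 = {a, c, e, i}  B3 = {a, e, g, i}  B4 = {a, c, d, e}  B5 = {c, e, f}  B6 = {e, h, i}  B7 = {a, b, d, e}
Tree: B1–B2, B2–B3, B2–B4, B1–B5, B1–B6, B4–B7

No — vertex j appears in no bag.

A tree decomposition must satisfy three properties: every vertex lies in some bag; for every edge, both endpoints lie together in some bag; and for every vertex, the bags containing it form a connected subtree. Here vertex j appears in no bag, so the decomposition is invalid.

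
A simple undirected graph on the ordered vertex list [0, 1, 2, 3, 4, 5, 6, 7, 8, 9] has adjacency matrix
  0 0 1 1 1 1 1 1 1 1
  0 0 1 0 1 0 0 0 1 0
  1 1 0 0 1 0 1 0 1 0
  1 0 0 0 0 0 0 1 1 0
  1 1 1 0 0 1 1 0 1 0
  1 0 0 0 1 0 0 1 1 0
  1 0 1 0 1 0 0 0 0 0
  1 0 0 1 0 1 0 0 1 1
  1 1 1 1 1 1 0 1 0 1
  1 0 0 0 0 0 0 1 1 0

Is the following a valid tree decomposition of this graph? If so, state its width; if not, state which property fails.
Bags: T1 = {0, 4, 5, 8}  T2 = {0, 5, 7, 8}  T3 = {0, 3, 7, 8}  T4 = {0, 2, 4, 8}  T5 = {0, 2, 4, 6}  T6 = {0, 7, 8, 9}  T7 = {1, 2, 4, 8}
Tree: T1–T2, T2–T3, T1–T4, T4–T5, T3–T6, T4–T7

Vertex coverage: the bags together contain {0, 1, 2, 3, 4, 5, 6, 7, 8, 9}, the full vertex set. Edge coverage: each edge of G has both endpoints in at least one bag. Running intersection: for every vertex, the bags containing it form a connected subtree. All three properties hold, so this is a valid tree decomposition of width max|bag| − 1 = 3, and hence tw(G) ≤ 3.

Yes; width 3.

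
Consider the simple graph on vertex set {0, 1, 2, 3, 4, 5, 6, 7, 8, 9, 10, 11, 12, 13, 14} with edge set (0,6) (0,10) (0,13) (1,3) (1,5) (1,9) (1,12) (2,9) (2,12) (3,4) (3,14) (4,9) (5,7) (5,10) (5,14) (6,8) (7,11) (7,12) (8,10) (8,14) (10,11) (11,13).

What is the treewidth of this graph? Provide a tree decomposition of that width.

The largest bag has 4 vertices, giving width 3; this decomposition certifies tw(G) ≤ 3. For the lower bound: the 4 vertex sets {2,4,9}, {12}, {1}, {3,5,7,14} are disjoint, each induces a connected subgraph, and every pair is joined by at least one edge of G. Contracting each set to a single vertex therefore yields K_{4} as a minor, and since treewidth is minor-monotone, tw(G) ≥ tw(K_{4}) = 3. Combining the bounds, tw(G) = 3.

Treewidth 3.
Bags: B1 = {2, 4, 9, 12}  B2 = {1, 4, 9, 12}  B3 = {1, 3, 4, 12}  B4 = {1, 3, 7, 12}  B5 = {1, 3, 5, 7}  B6 = {3, 5, 7, 14}  B7 = {5, 7, 11, 14}  B8 = {5, 10, 11, 14}  B9 = {8, 10, 11, 14}  B10 = {8, 10, 11, 13}  B11 = {0, 8, 10, 13}  B12 = {0, 6, 8, 13}
Tree: B1–B2, B2–B3, B3–B4, B4–B5, B5–B6, B6–B7, B7–B8, B8–B9, B9–B10, B10–B11, B11–B12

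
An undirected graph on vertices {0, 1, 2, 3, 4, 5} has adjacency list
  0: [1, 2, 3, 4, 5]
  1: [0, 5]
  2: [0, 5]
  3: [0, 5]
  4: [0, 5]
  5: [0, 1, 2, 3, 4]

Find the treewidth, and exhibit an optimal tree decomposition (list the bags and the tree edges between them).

Treewidth 2.
Bags: B1 = {0, 1, 5}  B2 = {0, 2, 5}  B3 = {0, 4, 5}  B4 = {0, 3, 5}
Tree: B1–B2, B1–B3, B1–B4

Every bag has size at most 3, so the width is 3 − 1 = 2 and tw(G) ≤ 2. On the other hand G contains the 3-clique {0, 1, 5}. A clique must lie in a single bag of any decomposition, so no decomposition can have width below 2. Therefore the treewidth is 2.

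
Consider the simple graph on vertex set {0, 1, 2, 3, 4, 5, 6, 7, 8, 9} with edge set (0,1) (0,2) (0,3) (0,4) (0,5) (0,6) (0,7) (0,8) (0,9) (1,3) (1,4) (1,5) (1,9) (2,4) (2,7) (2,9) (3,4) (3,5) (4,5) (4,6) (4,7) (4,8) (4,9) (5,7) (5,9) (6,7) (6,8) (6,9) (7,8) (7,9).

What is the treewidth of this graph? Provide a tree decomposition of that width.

Treewidth 4.
One such decomposition:
Bags: B1 = {0, 4, 5, 7, 9}  B2 = {0, 4, 6, 7, 9}  B3 = {0, 2, 4, 7, 9}  B4 = {0, 1, 4, 5, 9}  B5 = {0, 4, 6, 7, 8}  B6 = {0, 1, 3, 4, 5}
Tree: B1–B2, B1–B3, B1–B4, B2–B5, B4–B6

The largest bag has 5 vertices, giving width 4; this decomposition certifies tw(G) ≤ 4. Conversely, {0, 1, 4, 5, 9} is a clique of size 5, and the vertices of any clique must share a bag in every tree decomposition; so some bag has ≥ 5 vertices and tw(G) ≥ 4. Therefore the treewidth is 4.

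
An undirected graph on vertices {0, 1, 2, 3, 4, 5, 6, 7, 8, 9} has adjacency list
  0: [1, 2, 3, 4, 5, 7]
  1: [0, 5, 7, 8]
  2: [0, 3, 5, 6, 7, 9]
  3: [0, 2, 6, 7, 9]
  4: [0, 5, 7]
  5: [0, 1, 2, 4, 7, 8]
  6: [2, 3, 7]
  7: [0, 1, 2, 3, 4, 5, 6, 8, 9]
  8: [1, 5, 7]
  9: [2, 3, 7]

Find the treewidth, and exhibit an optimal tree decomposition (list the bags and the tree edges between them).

The largest bag has 4 vertices, giving width 3; this decomposition certifies tw(G) ≤ 3. On the other hand G contains the 4-clique {0, 2, 3, 7}. A clique must lie in a single bag of any decomposition, so no decomposition can have width below 3. The upper and lower bounds meet at 3, so that is the treewidth.

Treewidth 3.
Bags: B1 = {0, 2, 5, 7}  B2 = {0, 4, 5, 7}  B3 = {0, 2, 3, 7}  B4 = {2, 3, 7, 9}  B5 = {2, 3, 6, 7}  B6 = {0, 1, 5, 7}  B7 = {1, 5, 7, 8}
Tree: B1–B2, B1–B3, B3–B4, B3–B5, B2–B6, B6–B7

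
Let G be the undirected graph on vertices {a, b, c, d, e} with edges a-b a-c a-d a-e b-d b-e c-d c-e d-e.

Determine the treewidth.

A width-3 tree decomposition is:
Bags: B1 = {a, c, d, e}  B2 = {a, b, d, e}
Tree: B1–B2
Every bag has size at most 4, so the width is 4 − 1 = 3 and tw(G) ≤ 3. Conversely, {a, c, d, e} is a clique of size 4, and the vertices of any clique must share a bag in every tree decomposition; so some bag has ≥ 4 vertices and tw(G) ≥ 3. Hence tw(G) = 3 exactly.

3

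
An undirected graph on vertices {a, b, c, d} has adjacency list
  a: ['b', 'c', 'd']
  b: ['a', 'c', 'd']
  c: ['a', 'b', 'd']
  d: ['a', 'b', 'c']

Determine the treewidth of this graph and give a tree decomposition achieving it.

Treewidth 3.
Bags: B1 = {a, b, c, d}
Tree: (single bag)

With just one bag of size 4, the width is 4 − 1 = 3, so tw(G) ≤ 3. For the lower bound, the 4 vertices {a, b, c, d} are pairwise adjacent, and any tree decomposition puts a clique entirely inside one bag — forcing width ≥ 3. The upper and lower bounds meet at 3, so that is the treewidth.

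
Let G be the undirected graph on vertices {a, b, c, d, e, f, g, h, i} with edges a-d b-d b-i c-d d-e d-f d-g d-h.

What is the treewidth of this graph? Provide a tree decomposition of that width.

Treewidth 1.
One such decomposition:
Bags: B1 = {d, f}  B2 = {b, d}  B3 = {d, e}  B4 = {d, h}  B5 = {b, i}  B6 = {d, g}  B7 = {c, d}  B8 = {a, d}
Tree: B1–B2, B1–B3, B3–B4, B2–B5, B1–B6, B1–B7, B3–B8

Every bag has size at most 2, so the width is 2 − 1 = 1 and tw(G) ≤ 1. G has an edge, so its treewidth is at least 1. Combining the bounds, tw(G) = 1.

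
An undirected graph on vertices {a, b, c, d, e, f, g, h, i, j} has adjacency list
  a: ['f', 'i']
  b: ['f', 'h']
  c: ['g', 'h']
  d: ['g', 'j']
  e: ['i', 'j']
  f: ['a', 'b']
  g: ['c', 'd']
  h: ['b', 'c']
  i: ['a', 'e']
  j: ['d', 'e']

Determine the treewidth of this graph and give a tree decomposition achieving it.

Treewidth 2.
One such decomposition:
Bags: B1 = {a, f, i}  B2 = {e, f, i}  B3 = {e, f, j}  B4 = {d, f, j}  B5 = {d, f, g}  B6 = {c, f, g}  B7 = {c, f, h}  B8 = {b, f, h}
Tree: B1–B2, B2–B3, B3–B4, B4–B5, B5–B6, B6–B7, B7–B8

The largest bag has 3 vertices, giving width 2; this decomposition certifies tw(G) ≤ 2. Since f–a–i–e–j–d–g–c–h–b–f is a cycle in G, G is not acyclic. Forests are exactly the graphs of treewidth ≤ 1, so tw(G) ≥ 2. Therefore the treewidth is 2.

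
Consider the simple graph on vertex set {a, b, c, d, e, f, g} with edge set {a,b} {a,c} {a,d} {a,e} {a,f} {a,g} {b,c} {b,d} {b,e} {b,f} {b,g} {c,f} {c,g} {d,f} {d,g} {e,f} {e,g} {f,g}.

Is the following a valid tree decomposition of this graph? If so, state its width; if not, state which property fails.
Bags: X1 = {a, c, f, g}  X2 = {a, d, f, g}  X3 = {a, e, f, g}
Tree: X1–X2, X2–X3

No — vertex b appears in no bag.

A tree decomposition must satisfy three properties: every vertex lies in some bag; for every edge, both endpoints lie together in some bag; and for every vertex, the bags containing it form a connected subtree. Here vertex b appears in no bag, so the decomposition is invalid.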